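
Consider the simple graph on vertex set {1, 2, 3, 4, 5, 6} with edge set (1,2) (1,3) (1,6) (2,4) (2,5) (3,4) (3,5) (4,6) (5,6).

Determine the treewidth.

A width-3 tree decomposition is:
Bags: B1 = {1, 2, 3, 6}  B2 = {2, 3, 5, 6}  B3 = {2, 3, 4, 6}
Tree: B1–B2, B2–B3
Each bag holds 4 vertices, so the decomposition has width 3, which upper-bounds the treewidth. For the lower bound: the 4 vertex sets {1,2}, {5,6}, {3}, {4} are disjoint, each induces a connected subgraph, and every pair is joined by at least one edge of G. Contracting each set to a single vertex therefore yields K_{4} as a minor, and since treewidth is minor-monotone, tw(G) ≥ tw(K_{4}) = 3. The upper and lower bounds meet at 3, so that is the treewidth.

3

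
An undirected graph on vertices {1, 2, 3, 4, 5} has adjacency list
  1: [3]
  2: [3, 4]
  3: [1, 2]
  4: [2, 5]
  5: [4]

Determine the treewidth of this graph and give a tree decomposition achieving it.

Treewidth 1.
One such decomposition:
Bags: B1 = {1, 3}  B2 = {2, 3}  B3 = {2, 4}  B4 = {4, 5}
Tree: B1–B2, B2–B3, B3–B4

Every bag has size at most 2, so the width is 2 − 1 = 1 and tw(G) ≤ 1. G has an edge, so its treewidth is at least 1. The upper and lower bounds meet at 1, so that is the treewidth.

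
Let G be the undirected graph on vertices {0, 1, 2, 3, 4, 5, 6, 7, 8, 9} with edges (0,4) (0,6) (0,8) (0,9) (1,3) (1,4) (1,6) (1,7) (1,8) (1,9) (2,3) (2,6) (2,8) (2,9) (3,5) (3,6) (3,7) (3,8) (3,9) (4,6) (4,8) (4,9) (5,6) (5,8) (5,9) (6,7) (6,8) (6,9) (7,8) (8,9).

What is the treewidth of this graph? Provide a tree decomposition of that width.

Each bag holds 5 vertices, so the decomposition has width 4, which upper-bounds the treewidth. For the lower bound, the 5 vertices {0, 4, 6, 8, 9} are pairwise adjacent, and any tree decomposition puts a clique entirely inside one bag — forcing width ≥ 4. Therefore the treewidth is 4.

Treewidth 4.
One such decomposition:
Bags: B1 = {1, 3, 6, 8, 9}  B2 = {2, 3, 6, 8, 9}  B3 = {1, 4, 6, 8, 9}  B4 = {0, 4, 6, 8, 9}  B5 = {3, 5, 6, 8, 9}  B6 = {1, 3, 6, 7, 8}
Tree: B1–B2, B1–B3, B3–B4, B1–B5, B1–B6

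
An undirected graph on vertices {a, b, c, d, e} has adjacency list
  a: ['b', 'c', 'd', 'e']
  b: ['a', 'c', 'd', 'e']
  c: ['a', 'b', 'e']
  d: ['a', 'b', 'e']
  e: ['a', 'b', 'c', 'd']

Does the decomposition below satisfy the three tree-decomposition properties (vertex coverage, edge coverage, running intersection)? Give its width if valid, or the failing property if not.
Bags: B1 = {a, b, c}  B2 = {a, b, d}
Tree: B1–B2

No — vertex e appears in no bag.

A tree decomposition must satisfy three properties: every vertex lies in some bag; for every edge, both endpoints lie together in some bag; and for every vertex, the bags containing it form a connected subtree. Here vertex e appears in no bag, so the decomposition is invalid.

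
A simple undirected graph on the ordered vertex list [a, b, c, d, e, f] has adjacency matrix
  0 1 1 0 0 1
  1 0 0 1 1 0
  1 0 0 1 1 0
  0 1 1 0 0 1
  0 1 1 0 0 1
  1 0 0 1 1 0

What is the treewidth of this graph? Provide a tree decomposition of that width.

Each bag holds 4 vertices, so the decomposition has width 3, which upper-bounds the treewidth. For the lower bound: the 4 vertex sets {b,d}, {a,c}, {f}, {e} are disjoint, each induces a connected subgraph, and every pair is joined by at least one edge of G. Contracting each set to a single vertex therefore yields K_{4} as a minor, and since treewidth is minor-monotone, tw(G) ≥ tw(K_{4}) = 3. Combining the bounds, tw(G) = 3.

Treewidth 3.
Bags: B1 = {b, c, d, f}  B2 = {a, b, c, f}  B3 = {b, c, e, f}
Tree: B1–B2, B2–B3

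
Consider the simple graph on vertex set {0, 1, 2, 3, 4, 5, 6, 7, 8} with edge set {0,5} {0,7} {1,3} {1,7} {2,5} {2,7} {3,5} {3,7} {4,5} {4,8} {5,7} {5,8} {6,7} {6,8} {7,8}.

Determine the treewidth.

2

A width-2 tree decomposition is:
Bags: B1 = {1, 3, 7}  B2 = {3, 5, 7}  B3 = {5, 7, 8}  B4 = {4, 5, 8}  B5 = {0, 5, 7}  B6 = {2, 5, 7}  B7 = {6, 7, 8}
Tree: B1–B2, B2–B3, B3–B4, B3–B5, B5–B6, B3–B7
Each bag holds 3 vertices, so the decomposition has width 2, which upper-bounds the treewidth. Conversely, {4, 5, 8} is a clique of size 3, and the vertices of any clique must share a bag in every tree decomposition; so some bag has ≥ 3 vertices and tw(G) ≥ 2. Therefore the treewidth is 2.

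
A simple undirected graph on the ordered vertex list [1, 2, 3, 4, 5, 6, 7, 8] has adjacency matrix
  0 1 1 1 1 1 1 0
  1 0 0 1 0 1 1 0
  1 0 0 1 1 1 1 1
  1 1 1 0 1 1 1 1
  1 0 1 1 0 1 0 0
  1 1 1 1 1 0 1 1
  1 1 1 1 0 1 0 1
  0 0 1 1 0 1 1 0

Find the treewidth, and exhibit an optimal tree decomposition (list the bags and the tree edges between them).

The largest bag has 5 vertices, giving width 4; this decomposition certifies tw(G) ≤ 4. For the lower bound, the 5 vertices {3, 4, 6, 7, 8} are pairwise adjacent, and any tree decomposition puts a clique entirely inside one bag — forcing width ≥ 4. Combining the bounds, tw(G) = 4.

Treewidth 4.
One such decomposition:
Bags: B1 = {1, 3, 4, 6, 7}  B2 = {1, 2, 4, 6, 7}  B3 = {1, 3, 4, 5, 6}  B4 = {3, 4, 6, 7, 8}
Tree: B1–B2, B1–B3, B1–B4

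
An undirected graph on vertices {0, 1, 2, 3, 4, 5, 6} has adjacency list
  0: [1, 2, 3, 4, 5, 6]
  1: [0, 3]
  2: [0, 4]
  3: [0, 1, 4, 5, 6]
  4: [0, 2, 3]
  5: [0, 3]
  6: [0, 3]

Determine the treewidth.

A width-2 tree decomposition is:
Bags: B1 = {0, 3, 6}  B2 = {0, 3, 4}  B3 = {0, 2, 4}  B4 = {0, 3, 5}  B5 = {0, 1, 3}
Tree: B1–B2, B2–B3, B2–B4, B4–B5
Every bag has size at most 3, so the width is 3 − 1 = 2 and tw(G) ≤ 2. Conversely, {0, 2, 4} is a clique of size 3, and the vertices of any clique must share a bag in every tree decomposition; so some bag has ≥ 3 vertices and tw(G) ≥ 2. The upper and lower bounds meet at 2, so that is the treewidth.

2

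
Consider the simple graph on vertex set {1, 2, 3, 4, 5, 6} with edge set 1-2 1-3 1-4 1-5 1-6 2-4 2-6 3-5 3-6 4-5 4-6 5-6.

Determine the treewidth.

A width-3 tree decomposition is:
Bags: B1 = {1, 4, 5, 6}  B2 = {1, 2, 4, 6}  B3 = {1, 3, 5, 6}
Tree: B1–B2, B1–B3
Every bag has size at most 4, so the width is 4 − 1 = 3 and tw(G) ≤ 3. For the lower bound, the 4 vertices {1, 3, 5, 6} are pairwise adjacent, and any tree decomposition puts a clique entirely inside one bag — forcing width ≥ 3. Combining the bounds, tw(G) = 3.

3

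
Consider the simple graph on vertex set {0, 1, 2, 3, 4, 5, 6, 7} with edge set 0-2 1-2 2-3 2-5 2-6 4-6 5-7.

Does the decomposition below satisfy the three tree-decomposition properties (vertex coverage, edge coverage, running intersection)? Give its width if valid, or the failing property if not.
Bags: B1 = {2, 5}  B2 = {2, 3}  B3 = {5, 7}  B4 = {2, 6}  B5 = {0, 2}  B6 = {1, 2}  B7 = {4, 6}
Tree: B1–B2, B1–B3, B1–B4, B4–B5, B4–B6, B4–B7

Yes; width 1.

Every vertex of G appears in some bag (union = {0, 1, 2, 3, 4, 5, 6, 7}); every edge is covered by a bag; and for each vertex v the set of bags containing v is connected in the bag tree. The decomposition is therefore valid. The largest bag has 2 vertices, so the width is 1.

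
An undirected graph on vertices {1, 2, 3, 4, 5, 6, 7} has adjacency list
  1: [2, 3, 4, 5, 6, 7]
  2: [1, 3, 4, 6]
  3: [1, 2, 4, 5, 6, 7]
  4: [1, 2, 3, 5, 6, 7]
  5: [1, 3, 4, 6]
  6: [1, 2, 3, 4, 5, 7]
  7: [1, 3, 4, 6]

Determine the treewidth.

A width-4 tree decomposition is:
Bags: B1 = {1, 3, 4, 5, 6}  B2 = {1, 2, 3, 4, 6}  B3 = {1, 3, 4, 6, 7}
Tree: B1–B2, B2–B3
Every bag has size at most 5, so the width is 5 − 1 = 4 and tw(G) ≤ 4. Conversely, {1, 2, 3, 4, 6} is a clique of size 5, and the vertices of any clique must share a bag in every tree decomposition; so some bag has ≥ 5 vertices and tw(G) ≥ 4. The upper and lower bounds meet at 4, so that is the treewidth.

4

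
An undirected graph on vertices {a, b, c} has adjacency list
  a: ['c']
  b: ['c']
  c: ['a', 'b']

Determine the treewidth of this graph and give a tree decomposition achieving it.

The largest bag has 2 vertices, giving width 1; this decomposition certifies tw(G) ≤ 1. Any graph with an edge has treewidth ≥ 1, and G has the edge c–a. Therefore the treewidth is 1.

Treewidth 1.
One optimal decomposition is:
Bags: B1 = {a, c}  B2 = {b, c}
Tree: B1–B2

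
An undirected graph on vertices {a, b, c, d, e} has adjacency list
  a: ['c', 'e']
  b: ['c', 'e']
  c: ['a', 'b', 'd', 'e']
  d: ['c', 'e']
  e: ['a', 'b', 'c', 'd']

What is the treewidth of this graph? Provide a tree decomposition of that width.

Every bag has size at most 3, so the width is 3 − 1 = 2 and tw(G) ≤ 2. On the other hand G contains the 3-clique {c, d, e}. A clique must lie in a single bag of any decomposition, so no decomposition can have width below 2. Hence tw(G) = 2 exactly.

Treewidth 2.
Bags: B1 = {c, d, e}  B2 = {a, c, e}  B3 = {b, c, e}
Tree: B1–B2, B2–B3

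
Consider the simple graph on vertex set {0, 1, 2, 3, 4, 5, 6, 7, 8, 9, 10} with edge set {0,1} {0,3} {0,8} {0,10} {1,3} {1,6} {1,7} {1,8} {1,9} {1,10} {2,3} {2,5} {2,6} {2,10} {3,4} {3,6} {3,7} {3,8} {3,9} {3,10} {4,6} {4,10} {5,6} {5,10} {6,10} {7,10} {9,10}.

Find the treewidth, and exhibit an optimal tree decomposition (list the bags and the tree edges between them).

Treewidth 3.
Bags: B1 = {0, 1, 3, 10}  B2 = {1, 3, 6, 10}  B3 = {1, 3, 7, 10}  B4 = {2, 3, 6, 10}  B5 = {2, 5, 6, 10}  B6 = {3, 4, 6, 10}  B7 = {1, 3, 9, 10}  B8 = {0, 1, 3, 8}
Tree: B1–B2, B1–B3, B2–B4, B4–B5, B2–B6, B3–B7, B1–B8

Every bag has size at most 4, so the width is 4 − 1 = 3 and tw(G) ≤ 3. Conversely, {0, 1, 3, 8} is a clique of size 4, and the vertices of any clique must share a bag in every tree decomposition; so some bag has ≥ 4 vertices and tw(G) ≥ 3. Hence tw(G) = 3 exactly.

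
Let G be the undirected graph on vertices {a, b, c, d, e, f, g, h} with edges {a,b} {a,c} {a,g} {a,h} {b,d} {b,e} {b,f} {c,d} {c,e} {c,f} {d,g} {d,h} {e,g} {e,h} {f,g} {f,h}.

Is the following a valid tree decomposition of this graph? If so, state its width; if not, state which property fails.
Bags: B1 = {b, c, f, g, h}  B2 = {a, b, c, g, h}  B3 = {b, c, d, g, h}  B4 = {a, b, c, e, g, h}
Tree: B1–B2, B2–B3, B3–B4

A tree decomposition must satisfy three properties: every vertex lies in some bag; for every edge, both endpoints lie together in some bag; and for every vertex, the bags containing it form a connected subtree. Here bags containing vertex a are not connected in the tree, so the decomposition is invalid.

No — bags containing vertex a are not connected in the tree.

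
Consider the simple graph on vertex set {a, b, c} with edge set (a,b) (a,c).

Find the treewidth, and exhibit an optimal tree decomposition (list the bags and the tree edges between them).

Treewidth 1.
One such decomposition:
Bags: B1 = {a, c}  B2 = {a, b}
Tree: B1–B2

Each bag holds 2 vertices, so the decomposition has width 1, which upper-bounds the treewidth. G has an edge, so its treewidth is at least 1. The upper and lower bounds meet at 1, so that is the treewidth.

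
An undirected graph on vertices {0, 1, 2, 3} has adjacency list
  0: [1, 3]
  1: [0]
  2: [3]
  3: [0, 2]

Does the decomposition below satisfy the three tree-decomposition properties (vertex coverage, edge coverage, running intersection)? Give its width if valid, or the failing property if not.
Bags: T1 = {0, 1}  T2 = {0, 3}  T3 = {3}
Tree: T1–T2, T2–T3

No — vertex 2 appears in no bag.

A tree decomposition must satisfy three properties: every vertex lies in some bag; for every edge, both endpoints lie together in some bag; and for every vertex, the bags containing it form a connected subtree. Here vertex 2 appears in no bag, so the decomposition is invalid.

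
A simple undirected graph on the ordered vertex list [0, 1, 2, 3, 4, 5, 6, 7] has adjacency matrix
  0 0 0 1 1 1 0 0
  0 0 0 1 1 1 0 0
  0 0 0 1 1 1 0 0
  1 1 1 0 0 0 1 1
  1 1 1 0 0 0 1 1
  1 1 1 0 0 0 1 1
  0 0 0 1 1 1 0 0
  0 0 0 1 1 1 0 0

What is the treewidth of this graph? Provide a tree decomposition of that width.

Each bag holds 4 vertices, so the decomposition has width 3, which upper-bounds the treewidth. For the lower bound: the 4 vertex sets {0,5}, {2,4}, {3}, {1} are disjoint, each induces a connected subgraph, and every pair is joined by at least one edge of G. Contracting each set to a single vertex therefore yields K_{4} as a minor, and since treewidth is minor-monotone, tw(G) ≥ tw(K_{4}) = 3. Therefore the treewidth is 3.

Treewidth 3.
One such decomposition:
Bags: B1 = {0, 3, 4, 5}  B2 = {2, 3, 4, 5}  B3 = {1, 3, 4, 5}  B4 = {3, 4, 5, 7}  B5 = {3, 4, 5, 6}
Tree: B1–B2, B2–B3, B3–B4, B4–B5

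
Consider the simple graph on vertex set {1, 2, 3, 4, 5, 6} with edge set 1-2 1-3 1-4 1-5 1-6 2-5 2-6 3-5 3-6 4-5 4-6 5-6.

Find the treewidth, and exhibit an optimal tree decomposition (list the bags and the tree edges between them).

Treewidth 3.
Bags: B1 = {1, 2, 5, 6}  B2 = {1, 3, 5, 6}  B3 = {1, 4, 5, 6}
Tree: B1–B2, B2–B3

Each bag holds 4 vertices, so the decomposition has width 3, which upper-bounds the treewidth. Conversely, {1, 2, 5, 6} is a clique of size 4, and the vertices of any clique must share a bag in every tree decomposition; so some bag has ≥ 4 vertices and tw(G) ≥ 3. The upper and lower bounds meet at 3, so that is the treewidth.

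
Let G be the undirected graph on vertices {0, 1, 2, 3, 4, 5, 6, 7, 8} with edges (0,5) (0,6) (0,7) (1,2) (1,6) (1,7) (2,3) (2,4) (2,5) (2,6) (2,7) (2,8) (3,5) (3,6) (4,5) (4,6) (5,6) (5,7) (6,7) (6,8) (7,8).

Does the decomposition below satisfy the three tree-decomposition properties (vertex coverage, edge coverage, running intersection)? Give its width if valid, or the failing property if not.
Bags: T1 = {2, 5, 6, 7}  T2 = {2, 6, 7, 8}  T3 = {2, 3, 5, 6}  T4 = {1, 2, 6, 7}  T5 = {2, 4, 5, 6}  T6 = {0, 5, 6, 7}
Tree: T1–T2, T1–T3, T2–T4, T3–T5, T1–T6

Yes; width 3.

Checking the three conditions: (i) the bags cover all of {0, 1, 2, 3, 4, 5, 6, 7, 8}; (ii) for each edge, some bag contains both endpoints; (iii) the bags containing any fixed vertex form a subtree. All hold, so the decomposition is valid with width 4 − 1 = 3.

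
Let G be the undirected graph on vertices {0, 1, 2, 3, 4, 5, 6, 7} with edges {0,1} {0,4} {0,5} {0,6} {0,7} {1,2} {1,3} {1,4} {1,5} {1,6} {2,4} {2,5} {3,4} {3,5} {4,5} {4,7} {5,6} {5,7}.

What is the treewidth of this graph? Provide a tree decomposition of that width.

Every bag has size at most 4, so the width is 4 − 1 = 3 and tw(G) ≤ 3. Conversely, {0, 1, 4, 5} is a clique of size 4, and the vertices of any clique must share a bag in every tree decomposition; so some bag has ≥ 4 vertices and tw(G) ≥ 3. The upper and lower bounds meet at 3, so that is the treewidth.

Treewidth 3.
Bags: B1 = {0, 4, 5, 7}  B2 = {0, 1, 4, 5}  B3 = {0, 1, 5, 6}  B4 = {1, 2, 4, 5}  B5 = {1, 3, 4, 5}
Tree: B1–B2, B2–B3, B2–B4, B4–B5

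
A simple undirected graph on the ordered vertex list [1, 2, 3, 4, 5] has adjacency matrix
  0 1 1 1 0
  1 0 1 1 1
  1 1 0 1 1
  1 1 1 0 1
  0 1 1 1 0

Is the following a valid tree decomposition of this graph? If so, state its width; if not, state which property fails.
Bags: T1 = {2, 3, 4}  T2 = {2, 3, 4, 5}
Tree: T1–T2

No — vertex 1 appears in no bag.

A tree decomposition must satisfy three properties: every vertex lies in some bag; for every edge, both endpoints lie together in some bag; and for every vertex, the bags containing it form a connected subtree. Here vertex 1 appears in no bag, so the decomposition is invalid.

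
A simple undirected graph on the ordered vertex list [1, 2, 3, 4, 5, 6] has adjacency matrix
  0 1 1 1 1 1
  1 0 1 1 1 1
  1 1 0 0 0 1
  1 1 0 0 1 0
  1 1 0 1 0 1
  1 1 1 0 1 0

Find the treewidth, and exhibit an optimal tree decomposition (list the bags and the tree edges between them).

Treewidth 3.
One such decomposition:
Bags: B1 = {1, 2, 4, 5}  B2 = {1, 2, 5, 6}  B3 = {1, 2, 3, 6}
Tree: B1–B2, B2–B3

The largest bag has 4 vertices, giving width 3; this decomposition certifies tw(G) ≤ 3. On the other hand G contains the 4-clique {1, 2, 3, 6}. A clique must lie in a single bag of any decomposition, so no decomposition can have width below 3. Combining the bounds, tw(G) = 3.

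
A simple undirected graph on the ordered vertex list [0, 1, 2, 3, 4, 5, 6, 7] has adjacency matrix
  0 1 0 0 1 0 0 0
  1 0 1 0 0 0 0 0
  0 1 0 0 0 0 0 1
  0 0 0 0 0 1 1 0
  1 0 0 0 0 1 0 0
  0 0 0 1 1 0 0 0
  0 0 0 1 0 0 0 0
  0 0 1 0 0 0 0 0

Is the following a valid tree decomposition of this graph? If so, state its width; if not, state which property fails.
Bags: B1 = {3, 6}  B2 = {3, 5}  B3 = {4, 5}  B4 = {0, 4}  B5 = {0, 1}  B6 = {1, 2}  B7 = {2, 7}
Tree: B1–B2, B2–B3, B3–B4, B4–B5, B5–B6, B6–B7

Every vertex of G appears in some bag (union = {0, 1, 2, 3, 4, 5, 6, 7}); every edge is covered by a bag; and for each vertex v the set of bags containing v is connected in the bag tree. The decomposition is therefore valid. The largest bag has 2 vertices, so the width is 1.

Yes; width 1.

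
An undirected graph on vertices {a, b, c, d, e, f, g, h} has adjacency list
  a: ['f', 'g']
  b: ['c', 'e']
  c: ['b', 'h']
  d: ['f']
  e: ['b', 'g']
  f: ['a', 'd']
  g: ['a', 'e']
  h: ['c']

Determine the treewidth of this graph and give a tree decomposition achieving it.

The largest bag has 2 vertices, giving width 1; this decomposition certifies tw(G) ≤ 1. Since G has at least one edge (e.g. h–c), it is not an edgeless graph, so tw(G) ≥ 1. Hence tw(G) = 1 exactly.

Treewidth 1.
One optimal decomposition is:
Bags: B1 = {c, h}  B2 = {b, c}  B3 = {b, e}  B4 = {e, g}  B5 = {a, g}  B6 = {a, f}  B7 = {d, f}
Tree: B1–B2, B2–B3, B3–B4, B4–B5, B5–B6, B6–B7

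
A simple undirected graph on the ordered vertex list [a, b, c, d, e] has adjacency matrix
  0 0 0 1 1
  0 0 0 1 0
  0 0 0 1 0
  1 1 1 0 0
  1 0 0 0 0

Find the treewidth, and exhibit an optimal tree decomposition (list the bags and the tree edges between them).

Treewidth 1.
Bags: B1 = {c, d}  B2 = {b, d}  B3 = {a, d}  B4 = {a, e}
Tree: B1–B2, B2–B3, B3–B4

The largest bag has 2 vertices, giving width 1; this decomposition certifies tw(G) ≤ 1. Any graph with an edge has treewidth ≥ 1, and G has the edge c–d. The upper and lower bounds meet at 1, so that is the treewidth.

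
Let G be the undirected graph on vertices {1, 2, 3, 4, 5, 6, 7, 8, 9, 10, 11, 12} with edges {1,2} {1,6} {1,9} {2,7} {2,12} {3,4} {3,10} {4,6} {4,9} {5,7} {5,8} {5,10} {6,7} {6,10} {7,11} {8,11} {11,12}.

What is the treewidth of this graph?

3

A width-3 tree decomposition is:
Bags: B1 = {1, 3, 4, 9}  B2 = {1, 3, 4, 6}  B3 = {1, 3, 6, 10}  B4 = {1, 2, 6, 10}  B5 = {2, 6, 7, 10}  B6 = {2, 5, 7, 10}  B7 = {2, 5, 7, 12}  B8 = {5, 7, 11, 12}  B9 = {5, 8, 11, 12}
Tree: B1–B2, B2–B3, B3–B4, B4–B5, B5–B6, B6–B7, B7–B8, B8–B9
The largest bag has 4 vertices, giving width 3; this decomposition certifies tw(G) ≤ 3. For the lower bound: the 4 vertex sets {3,4,9}, {1}, {6}, {2,5,7,10} are disjoint, each induces a connected subgraph, and every pair is joined by at least one edge of G. Contracting each set to a single vertex therefore yields K_{4} as a minor, and since treewidth is minor-monotone, tw(G) ≥ tw(K_{4}) = 3. The upper and lower bounds meet at 3, so that is the treewidth.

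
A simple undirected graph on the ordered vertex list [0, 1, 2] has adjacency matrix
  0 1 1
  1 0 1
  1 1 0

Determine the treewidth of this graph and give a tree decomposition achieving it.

With just one bag of size 3, the width is 3 − 1 = 2, so tw(G) ≤ 2. Conversely, {0, 1, 2} is a clique of size 3, and the vertices of any clique must share a bag in every tree decomposition; so some bag has ≥ 3 vertices and tw(G) ≥ 2. The upper and lower bounds meet at 2, so that is the treewidth.

Treewidth 2.
One such decomposition:
Bags: B1 = {0, 1, 2}
Tree: (single bag)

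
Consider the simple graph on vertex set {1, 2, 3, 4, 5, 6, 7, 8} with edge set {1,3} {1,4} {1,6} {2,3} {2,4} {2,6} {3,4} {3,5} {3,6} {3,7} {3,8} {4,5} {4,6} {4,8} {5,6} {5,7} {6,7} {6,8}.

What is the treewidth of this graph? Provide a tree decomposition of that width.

Treewidth 3.
One optimal decomposition is:
Bags: B1 = {2, 3, 4, 6}  B2 = {3, 4, 5, 6}  B3 = {3, 5, 6, 7}  B4 = {3, 4, 6, 8}  B5 = {1, 3, 4, 6}
Tree: B1–B2, B2–B3, B2–B4, B1–B5

The largest bag has 4 vertices, giving width 3; this decomposition certifies tw(G) ≤ 3. On the other hand G contains the 4-clique {3, 4, 6, 8}. A clique must lie in a single bag of any decomposition, so no decomposition can have width below 3. Therefore the treewidth is 3.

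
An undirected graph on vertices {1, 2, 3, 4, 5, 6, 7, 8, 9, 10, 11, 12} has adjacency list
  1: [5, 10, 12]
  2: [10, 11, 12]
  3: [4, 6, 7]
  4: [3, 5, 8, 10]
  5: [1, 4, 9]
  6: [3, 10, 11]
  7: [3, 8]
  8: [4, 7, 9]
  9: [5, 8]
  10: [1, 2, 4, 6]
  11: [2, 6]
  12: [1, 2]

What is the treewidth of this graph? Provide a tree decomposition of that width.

Every bag has size at most 4, so the width is 4 − 1 = 3 and tw(G) ≤ 3. For the lower bound: the 4 vertex sets {2,11,12}, {6}, {10}, {1,3,4,5} are disjoint, each induces a connected subgraph, and every pair is joined by at least one edge of G. Contracting each set to a single vertex therefore yields K_{4} as a minor, and since treewidth is minor-monotone, tw(G) ≥ tw(K_{4}) = 3. Therefore the treewidth is 3.

Treewidth 3.
One optimal decomposition is:
Bags: B1 = {2, 6, 11, 12}  B2 = {2, 6, 10, 12}  B3 = {1, 6, 10, 12}  B4 = {1, 3, 6, 10}  B5 = {1, 3, 4, 10}  B6 = {1, 3, 4, 5}  B7 = {3, 4, 5, 7}  B8 = {4, 5, 7, 8}  B9 = {5, 7, 8, 9}
Tree: B1–B2, B2–B3, B3–B4, B4–B5, B5–B6, B6–B7, B7–B8, B8–B9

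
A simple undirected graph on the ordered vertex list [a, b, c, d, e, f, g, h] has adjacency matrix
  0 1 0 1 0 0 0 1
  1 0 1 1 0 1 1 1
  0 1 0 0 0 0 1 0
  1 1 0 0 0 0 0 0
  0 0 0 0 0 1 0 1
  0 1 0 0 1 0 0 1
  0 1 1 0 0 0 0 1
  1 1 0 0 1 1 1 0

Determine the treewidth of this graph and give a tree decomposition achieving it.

Each bag holds 3 vertices, so the decomposition has width 2, which upper-bounds the treewidth. On the other hand G contains the 3-clique {e, f, h}. A clique must lie in a single bag of any decomposition, so no decomposition can have width below 2. Combining the bounds, tw(G) = 2.

Treewidth 2.
Bags: B1 = {b, f, h}  B2 = {a, b, h}  B3 = {b, g, h}  B4 = {b, c, g}  B5 = {e, f, h}  B6 = {a, b, d}
Tree: B1–B2, B1–B3, B3–B4, B1–B5, B2–B6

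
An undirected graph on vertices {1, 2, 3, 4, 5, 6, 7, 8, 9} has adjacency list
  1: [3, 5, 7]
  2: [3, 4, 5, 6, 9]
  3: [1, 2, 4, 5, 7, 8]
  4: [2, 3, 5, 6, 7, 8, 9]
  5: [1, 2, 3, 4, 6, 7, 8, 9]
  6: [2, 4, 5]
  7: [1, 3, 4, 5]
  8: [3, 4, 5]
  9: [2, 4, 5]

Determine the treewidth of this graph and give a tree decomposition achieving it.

Every bag has size at most 4, so the width is 4 − 1 = 3 and tw(G) ≤ 3. Conversely, {1, 3, 5, 7} is a clique of size 4, and the vertices of any clique must share a bag in every tree decomposition; so some bag has ≥ 4 vertices and tw(G) ≥ 3. Therefore the treewidth is 3.

Treewidth 3.
One such decomposition:
Bags: B1 = {3, 4, 5, 7}  B2 = {1, 3, 5, 7}  B3 = {3, 4, 5, 8}  B4 = {2, 3, 4, 5}  B5 = {2, 4, 5, 6}  B6 = {2, 4, 5, 9}
Tree: B1–B2, B1–B3, B3–B4, B4–B5, B4–B6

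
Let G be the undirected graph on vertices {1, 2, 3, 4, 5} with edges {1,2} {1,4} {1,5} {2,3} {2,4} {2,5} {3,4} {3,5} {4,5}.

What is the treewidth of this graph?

A width-3 tree decomposition is:
Bags: B1 = {2, 3, 4, 5}  B2 = {1, 2, 4, 5}
Tree: B1–B2
Each bag holds 4 vertices, so the decomposition has width 3, which upper-bounds the treewidth. For the lower bound, the 4 vertices {1, 2, 4, 5} are pairwise adjacent, and any tree decomposition puts a clique entirely inside one bag — forcing width ≥ 3. Combining the bounds, tw(G) = 3.

3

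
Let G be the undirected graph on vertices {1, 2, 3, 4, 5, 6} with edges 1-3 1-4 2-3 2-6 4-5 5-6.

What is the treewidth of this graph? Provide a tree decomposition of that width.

The largest bag has 3 vertices, giving width 2; this decomposition certifies tw(G) ≤ 2. The edges 2–6–5–4–1–3–2 form a cycle, so G is not a tree and its treewidth is at least 2. Hence tw(G) = 2 exactly.

Treewidth 2.
One such decomposition:
Bags: B1 = {2, 5, 6}  B2 = {2, 4, 5}  B3 = {1, 2, 4}  B4 = {1, 2, 3}
Tree: B1–B2, B2–B3, B3–B4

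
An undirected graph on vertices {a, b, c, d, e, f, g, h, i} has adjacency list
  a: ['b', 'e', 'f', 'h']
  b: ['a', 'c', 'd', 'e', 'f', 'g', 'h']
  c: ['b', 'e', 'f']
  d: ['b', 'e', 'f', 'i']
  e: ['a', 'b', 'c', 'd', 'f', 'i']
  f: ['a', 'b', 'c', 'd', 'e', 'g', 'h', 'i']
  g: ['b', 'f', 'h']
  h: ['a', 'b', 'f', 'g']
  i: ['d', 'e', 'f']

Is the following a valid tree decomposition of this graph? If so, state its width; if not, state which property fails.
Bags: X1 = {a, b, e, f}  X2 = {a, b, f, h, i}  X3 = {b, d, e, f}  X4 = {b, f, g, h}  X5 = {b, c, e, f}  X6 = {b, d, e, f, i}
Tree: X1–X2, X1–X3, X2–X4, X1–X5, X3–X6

A tree decomposition must satisfy three properties: every vertex lies in some bag; for every edge, both endpoints lie together in some bag; and for every vertex, the bags containing it form a connected subtree. Here bags containing vertex i are not connected in the tree, so the decomposition is invalid.

No — bags containing vertex i are not connected in the tree.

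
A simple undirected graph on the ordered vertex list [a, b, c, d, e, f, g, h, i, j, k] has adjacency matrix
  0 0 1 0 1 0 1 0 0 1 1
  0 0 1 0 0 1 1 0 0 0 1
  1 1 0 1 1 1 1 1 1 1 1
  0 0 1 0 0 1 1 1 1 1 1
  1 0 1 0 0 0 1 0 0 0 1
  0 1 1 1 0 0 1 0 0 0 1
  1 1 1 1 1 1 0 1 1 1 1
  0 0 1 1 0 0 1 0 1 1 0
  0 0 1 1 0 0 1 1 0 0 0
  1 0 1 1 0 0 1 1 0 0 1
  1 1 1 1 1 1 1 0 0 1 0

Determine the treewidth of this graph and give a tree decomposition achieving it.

The largest bag has 5 vertices, giving width 4; this decomposition certifies tw(G) ≤ 4. For the lower bound, the 5 vertices {c, d, g, h, j} are pairwise adjacent, and any tree decomposition puts a clique entirely inside one bag — forcing width ≥ 4. Combining the bounds, tw(G) = 4.

Treewidth 4.
One optimal decomposition is:
Bags: B1 = {c, d, g, j, k}  B2 = {a, c, g, j, k}  B3 = {c, d, g, h, j}  B4 = {a, c, e, g, k}  B5 = {c, d, f, g, k}  B6 = {c, d, g, h, i}  B7 = {b, c, f, g, k}
Tree: B1–B2, B1–B3, B2–B4, B1–B5, B3–B6, B5–B7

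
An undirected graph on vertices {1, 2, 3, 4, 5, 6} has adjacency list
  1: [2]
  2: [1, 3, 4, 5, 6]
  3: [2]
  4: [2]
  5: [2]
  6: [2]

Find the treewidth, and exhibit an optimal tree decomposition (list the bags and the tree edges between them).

Treewidth 1.
Bags: B1 = {2, 3}  B2 = {2, 5}  B3 = {2, 4}  B4 = {1, 2}  B5 = {2, 6}
Tree: B1–B2, B1–B3, B3–B4, B1–B5

The largest bag has 2 vertices, giving width 1; this decomposition certifies tw(G) ≤ 1. Any graph with an edge has treewidth ≥ 1, and G has the edge 3–2. Combining the bounds, tw(G) = 1.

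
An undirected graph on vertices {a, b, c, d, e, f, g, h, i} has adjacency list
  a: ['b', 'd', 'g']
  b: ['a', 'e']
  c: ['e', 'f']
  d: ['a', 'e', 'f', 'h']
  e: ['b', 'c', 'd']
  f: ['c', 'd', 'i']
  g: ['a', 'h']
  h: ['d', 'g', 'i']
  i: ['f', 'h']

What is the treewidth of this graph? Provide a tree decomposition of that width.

Every bag has size at most 4, so the width is 4 − 1 = 3 and tw(G) ≤ 3. For the lower bound: the 4 vertex sets {g,h,i}, {a}, {d}, {b,c,e,f} are disjoint, each induces a connected subgraph, and every pair is joined by at least one edge of G. Contracting each set to a single vertex therefore yields K_{4} as a minor, and since treewidth is minor-monotone, tw(G) ≥ tw(K_{4}) = 3. The upper and lower bounds meet at 3, so that is the treewidth.

Treewidth 3.
One such decomposition:
Bags: B1 = {a, g, h, i}  B2 = {a, d, h, i}  B3 = {a, d, f, i}  B4 = {a, b, d, f}  B5 = {b, d, e, f}  B6 = {b, c, e, f}
Tree: B1–B2, B2–B3, B3–B4, B4–B5, B5–B6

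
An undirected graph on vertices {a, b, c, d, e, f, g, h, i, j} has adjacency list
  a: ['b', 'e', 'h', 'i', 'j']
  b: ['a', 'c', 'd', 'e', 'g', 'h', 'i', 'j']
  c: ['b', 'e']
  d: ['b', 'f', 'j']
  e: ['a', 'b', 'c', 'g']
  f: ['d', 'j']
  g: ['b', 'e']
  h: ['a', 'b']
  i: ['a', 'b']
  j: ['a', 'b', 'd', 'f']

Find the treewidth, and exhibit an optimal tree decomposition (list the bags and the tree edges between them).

Treewidth 2.
Bags: B1 = {a, b, j}  B2 = {a, b, e}  B3 = {b, c, e}  B4 = {b, d, j}  B5 = {b, e, g}  B6 = {d, f, j}  B7 = {a, b, h}  B8 = {a, b, i}
Tree: B1–B2, B2–B3, B1–B4, B3–B5, B4–B6, B1–B7, B7–B8

The largest bag has 3 vertices, giving width 2; this decomposition certifies tw(G) ≤ 2. For the lower bound, the 3 vertices {d, f, j} are pairwise adjacent, and any tree decomposition puts a clique entirely inside one bag — forcing width ≥ 2. Therefore the treewidth is 2.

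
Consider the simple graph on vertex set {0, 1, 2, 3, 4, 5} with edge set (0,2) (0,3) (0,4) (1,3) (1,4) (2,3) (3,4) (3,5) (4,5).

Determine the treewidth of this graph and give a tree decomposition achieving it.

Each bag holds 3 vertices, so the decomposition has width 2, which upper-bounds the treewidth. On the other hand G contains the 3-clique {0, 2, 3}. A clique must lie in a single bag of any decomposition, so no decomposition can have width below 2. The upper and lower bounds meet at 2, so that is the treewidth.

Treewidth 2.
Bags: B1 = {0, 2, 3}  B2 = {0, 3, 4}  B3 = {1, 3, 4}  B4 = {3, 4, 5}
Tree: B1–B2, B2–B3, B2–B4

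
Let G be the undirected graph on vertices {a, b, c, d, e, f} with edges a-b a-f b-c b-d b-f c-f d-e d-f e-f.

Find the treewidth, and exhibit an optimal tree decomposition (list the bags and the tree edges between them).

Treewidth 2.
One such decomposition:
Bags: B1 = {a, b, f}  B2 = {b, d, f}  B3 = {b, c, f}  B4 = {d, e, f}
Tree: B1–B2, B1–B3, B2–B4

Each bag holds 3 vertices, so the decomposition has width 2, which upper-bounds the treewidth. Conversely, {d, e, f} is a clique of size 3, and the vertices of any clique must share a bag in every tree decomposition; so some bag has ≥ 3 vertices and tw(G) ≥ 2. Combining the bounds, tw(G) = 2.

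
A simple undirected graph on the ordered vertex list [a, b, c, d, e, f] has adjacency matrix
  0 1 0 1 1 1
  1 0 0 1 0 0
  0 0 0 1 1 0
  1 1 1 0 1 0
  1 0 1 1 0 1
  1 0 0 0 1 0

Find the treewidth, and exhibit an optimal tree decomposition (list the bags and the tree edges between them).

Treewidth 2.
One optimal decomposition is:
Bags: B1 = {a, d, e}  B2 = {a, e, f}  B3 = {c, d, e}  B4 = {a, b, d}
Tree: B1–B2, B1–B3, B1–B4

Every bag has size at most 3, so the width is 3 − 1 = 2 and tw(G) ≤ 2. On the other hand G contains the 3-clique {c, d, e}. A clique must lie in a single bag of any decomposition, so no decomposition can have width below 2. Therefore the treewidth is 2.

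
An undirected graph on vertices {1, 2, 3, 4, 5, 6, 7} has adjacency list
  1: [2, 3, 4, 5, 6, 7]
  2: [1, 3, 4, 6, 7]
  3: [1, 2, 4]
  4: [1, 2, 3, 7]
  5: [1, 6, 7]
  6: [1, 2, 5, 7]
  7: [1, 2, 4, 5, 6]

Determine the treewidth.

3

A width-3 tree decomposition is:
Bags: B1 = {1, 2, 4, 7}  B2 = {1, 2, 3, 4}  B3 = {1, 2, 6, 7}  B4 = {1, 5, 6, 7}
Tree: B1–B2, B1–B3, B3–B4
The largest bag has 4 vertices, giving width 3; this decomposition certifies tw(G) ≤ 3. On the other hand G contains the 4-clique {1, 2, 3, 4}. A clique must lie in a single bag of any decomposition, so no decomposition can have width below 3. Hence tw(G) = 3 exactly.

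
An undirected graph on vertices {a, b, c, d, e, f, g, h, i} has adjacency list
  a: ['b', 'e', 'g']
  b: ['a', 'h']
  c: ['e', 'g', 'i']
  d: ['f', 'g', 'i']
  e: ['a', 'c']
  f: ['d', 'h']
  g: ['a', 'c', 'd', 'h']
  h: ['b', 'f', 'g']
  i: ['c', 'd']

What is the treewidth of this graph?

A width-3 tree decomposition is:
Bags: B1 = {a, c, e, i}  B2 = {a, c, g, i}  B3 = {a, d, g, i}  B4 = {a, b, d, g}  B5 = {b, d, g, h}  B6 = {b, d, f, h}
Tree: B1–B2, B2–B3, B3–B4, B4–B5, B5–B6
Each bag holds 4 vertices, so the decomposition has width 3, which upper-bounds the treewidth. For the lower bound: the 4 vertex sets {c,e,i}, {a}, {g}, {b,d,f,h} are disjoint, each induces a connected subgraph, and every pair is joined by at least one edge of G. Contracting each set to a single vertex therefore yields K_{4} as a minor, and since treewidth is minor-monotone, tw(G) ≥ tw(K_{4}) = 3. Hence tw(G) = 3 exactly.

3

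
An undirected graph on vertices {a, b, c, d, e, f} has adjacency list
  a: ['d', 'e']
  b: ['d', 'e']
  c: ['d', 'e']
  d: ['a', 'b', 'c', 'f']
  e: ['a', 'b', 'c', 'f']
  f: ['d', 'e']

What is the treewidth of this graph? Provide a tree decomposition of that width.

Treewidth 2.
Bags: B1 = {d, e, f}  B2 = {a, d, e}  B3 = {c, d, e}  B4 = {b, d, e}
Tree: B1–B2, B2–B3, B3–B4

Each bag holds 3 vertices, so the decomposition has width 2, which upper-bounds the treewidth. The edges d–f–e–a–d form a cycle, so G is not a tree and its treewidth is at least 2. Hence tw(G) = 2 exactly.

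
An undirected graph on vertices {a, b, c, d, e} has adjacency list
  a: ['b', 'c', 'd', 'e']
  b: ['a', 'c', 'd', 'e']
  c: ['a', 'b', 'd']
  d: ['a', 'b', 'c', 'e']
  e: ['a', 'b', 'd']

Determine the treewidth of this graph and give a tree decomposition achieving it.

Every bag has size at most 4, so the width is 4 − 1 = 3 and tw(G) ≤ 3. Conversely, {a, b, d, e} is a clique of size 4, and the vertices of any clique must share a bag in every tree decomposition; so some bag has ≥ 4 vertices and tw(G) ≥ 3. Therefore the treewidth is 3.

Treewidth 3.
Bags: B1 = {a, b, d, e}  B2 = {a, b, c, d}
Tree: B1–B2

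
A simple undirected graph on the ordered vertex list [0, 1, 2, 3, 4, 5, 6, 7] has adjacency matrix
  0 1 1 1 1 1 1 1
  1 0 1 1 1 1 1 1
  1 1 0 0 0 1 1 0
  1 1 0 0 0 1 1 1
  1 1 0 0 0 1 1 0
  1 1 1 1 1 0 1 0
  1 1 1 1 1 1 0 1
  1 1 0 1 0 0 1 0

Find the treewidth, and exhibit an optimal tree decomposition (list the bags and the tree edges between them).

Every bag has size at most 5, so the width is 5 − 1 = 4 and tw(G) ≤ 4. For the lower bound, the 5 vertices {0, 1, 2, 5, 6} are pairwise adjacent, and any tree decomposition puts a clique entirely inside one bag — forcing width ≥ 4. The upper and lower bounds meet at 4, so that is the treewidth.

Treewidth 4.
Bags: B1 = {0, 1, 2, 5, 6}  B2 = {0, 1, 4, 5, 6}  B3 = {0, 1, 3, 5, 6}  B4 = {0, 1, 3, 6, 7}
Tree: B1–B2, B1–B3, B3–B4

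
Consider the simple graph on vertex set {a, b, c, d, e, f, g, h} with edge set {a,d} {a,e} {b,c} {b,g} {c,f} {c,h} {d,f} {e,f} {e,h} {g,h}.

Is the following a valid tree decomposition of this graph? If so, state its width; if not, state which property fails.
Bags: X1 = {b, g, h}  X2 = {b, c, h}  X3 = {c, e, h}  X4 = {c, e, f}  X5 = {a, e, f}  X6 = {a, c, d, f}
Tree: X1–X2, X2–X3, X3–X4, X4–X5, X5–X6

No — bags containing vertex c are not connected in the tree.

A tree decomposition must satisfy three properties: every vertex lies in some bag; for every edge, both endpoints lie together in some bag; and for every vertex, the bags containing it form a connected subtree. Here bags containing vertex c are not connected in the tree, so the decomposition is invalid.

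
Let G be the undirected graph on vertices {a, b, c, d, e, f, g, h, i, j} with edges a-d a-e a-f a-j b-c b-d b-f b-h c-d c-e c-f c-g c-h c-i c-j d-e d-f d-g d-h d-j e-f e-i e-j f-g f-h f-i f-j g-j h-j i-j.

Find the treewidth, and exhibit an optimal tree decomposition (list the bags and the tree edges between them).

The largest bag has 5 vertices, giving width 4; this decomposition certifies tw(G) ≤ 4. Conversely, {c, d, f, g, j} is a clique of size 5, and the vertices of any clique must share a bag in every tree decomposition; so some bag has ≥ 5 vertices and tw(G) ≥ 4. Combining the bounds, tw(G) = 4.

Treewidth 4.
One such decomposition:
Bags: B1 = {c, d, f, h, j}  B2 = {c, d, e, f, j}  B3 = {a, d, e, f, j}  B4 = {c, d, f, g, j}  B5 = {b, c, d, f, h}  B6 = {c, e, f, i, j}
Tree: B1–B2, B2–B3, B1–B4, B1–B5, B2–B6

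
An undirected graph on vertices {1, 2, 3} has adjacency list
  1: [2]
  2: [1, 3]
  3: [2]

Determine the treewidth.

A width-1 tree decomposition is:
Bags: B1 = {1, 2}  B2 = {2, 3}
Tree: B1–B2
The largest bag has 2 vertices, giving width 1; this decomposition certifies tw(G) ≤ 1. G has an edge, so its treewidth is at least 1. The upper and lower bounds meet at 1, so that is the treewidth.

1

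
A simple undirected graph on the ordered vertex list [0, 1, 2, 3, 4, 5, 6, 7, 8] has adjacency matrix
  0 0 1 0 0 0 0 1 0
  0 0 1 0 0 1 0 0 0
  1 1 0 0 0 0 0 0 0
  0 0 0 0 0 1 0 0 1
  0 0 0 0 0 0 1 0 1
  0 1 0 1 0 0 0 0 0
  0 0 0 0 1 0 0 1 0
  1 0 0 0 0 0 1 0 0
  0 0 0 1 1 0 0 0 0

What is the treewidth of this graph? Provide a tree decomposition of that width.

Treewidth 2.
Bags: B1 = {3, 5, 8}  B2 = {1, 5, 8}  B3 = {1, 2, 8}  B4 = {0, 2, 8}  B5 = {0, 7, 8}  B6 = {6, 7, 8}  B7 = {4, 6, 8}
Tree: B1–B2, B2–B3, B3–B4, B4–B5, B5–B6, B6–B7

Each bag holds 3 vertices, so the decomposition has width 2, which upper-bounds the treewidth. For the lower bound, G contains the cycle 8–3–5–1–2–0–7–6–4–8, so G is not a forest; only forests have treewidth ≤ 1, hence tw(G) ≥ 2. Combining the bounds, tw(G) = 2.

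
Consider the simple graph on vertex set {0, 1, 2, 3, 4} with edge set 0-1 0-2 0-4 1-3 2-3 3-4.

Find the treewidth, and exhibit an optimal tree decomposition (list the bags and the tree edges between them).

Treewidth 2.
One optimal decomposition is:
Bags: B1 = {0, 1, 3}  B2 = {0, 3, 4}  B3 = {0, 2, 3}
Tree: B1–B2, B2–B3

Every bag has size at most 3, so the width is 3 − 1 = 2 and tw(G) ≤ 2. The edges 3–1–0–4–3 form a cycle, so G is not a tree and its treewidth is at least 2. Hence tw(G) = 2 exactly.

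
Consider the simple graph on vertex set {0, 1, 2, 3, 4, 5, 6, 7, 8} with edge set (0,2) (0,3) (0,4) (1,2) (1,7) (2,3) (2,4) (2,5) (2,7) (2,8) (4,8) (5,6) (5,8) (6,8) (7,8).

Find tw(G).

2

A width-2 tree decomposition is:
Bags: B1 = {2, 4, 8}  B2 = {0, 2, 4}  B3 = {2, 5, 8}  B4 = {5, 6, 8}  B5 = {0, 2, 3}  B6 = {2, 7, 8}  B7 = {1, 2, 7}
Tree: B1–B2, B1–B3, B3–B4, B2–B5, B3–B6, B6–B7
Every bag has size at most 3, so the width is 3 − 1 = 2 and tw(G) ≤ 2. On the other hand G contains the 3-clique {0, 2, 3}. A clique must lie in a single bag of any decomposition, so no decomposition can have width below 2. The upper and lower bounds meet at 2, so that is the treewidth.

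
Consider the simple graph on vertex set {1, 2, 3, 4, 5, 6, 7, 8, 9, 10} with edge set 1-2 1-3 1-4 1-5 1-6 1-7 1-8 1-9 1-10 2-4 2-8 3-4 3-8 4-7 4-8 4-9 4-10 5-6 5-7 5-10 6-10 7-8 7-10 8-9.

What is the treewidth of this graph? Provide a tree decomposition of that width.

Every bag has size at most 4, so the width is 4 − 1 = 3 and tw(G) ≤ 3. Conversely, {1, 4, 8, 9} is a clique of size 4, and the vertices of any clique must share a bag in every tree decomposition; so some bag has ≥ 4 vertices and tw(G) ≥ 3. Hence tw(G) = 3 exactly.

Treewidth 3.
One optimal decomposition is:
Bags: B1 = {1, 5, 7, 10}  B2 = {1, 4, 7, 10}  B3 = {1, 4, 7, 8}  B4 = {1, 5, 6, 10}  B5 = {1, 2, 4, 8}  B6 = {1, 3, 4, 8}  B7 = {1, 4, 8, 9}
Tree: B1–B2, B2–B3, B1–B4, B3–B5, B3–B6, B6–B7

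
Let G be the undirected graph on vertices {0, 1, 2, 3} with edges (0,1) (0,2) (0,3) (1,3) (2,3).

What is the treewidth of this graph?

A width-2 tree decomposition is:
Bags: B1 = {0, 2, 3}  B2 = {0, 1, 3}
Tree: B1–B2
Each bag holds 3 vertices, so the decomposition has width 2, which upper-bounds the treewidth. On the other hand G contains the 3-clique {0, 1, 3}. A clique must lie in a single bag of any decomposition, so no decomposition can have width below 2. The upper and lower bounds meet at 2, so that is the treewidth.

2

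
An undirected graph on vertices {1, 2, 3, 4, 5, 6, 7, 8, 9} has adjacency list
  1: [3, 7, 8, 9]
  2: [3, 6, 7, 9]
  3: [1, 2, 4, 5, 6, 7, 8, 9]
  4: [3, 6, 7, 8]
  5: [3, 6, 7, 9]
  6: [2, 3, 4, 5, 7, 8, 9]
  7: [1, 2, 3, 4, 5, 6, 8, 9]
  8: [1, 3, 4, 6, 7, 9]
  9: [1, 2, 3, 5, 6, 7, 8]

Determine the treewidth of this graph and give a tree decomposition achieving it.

Treewidth 4.
One such decomposition:
Bags: B1 = {3, 4, 6, 7, 8}  B2 = {3, 6, 7, 8, 9}  B3 = {3, 5, 6, 7, 9}  B4 = {1, 3, 7, 8, 9}  B5 = {2, 3, 6, 7, 9}
Tree: B1–B2, B2–B3, B2–B4, B3–B5

The largest bag has 5 vertices, giving width 4; this decomposition certifies tw(G) ≤ 4. For the lower bound, the 5 vertices {1, 3, 7, 8, 9} are pairwise adjacent, and any tree decomposition puts a clique entirely inside one bag — forcing width ≥ 4. Therefore the treewidth is 4.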